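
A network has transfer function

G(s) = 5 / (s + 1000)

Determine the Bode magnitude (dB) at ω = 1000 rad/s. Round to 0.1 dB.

Substitute s = j1000:
Numerator: 5 = 5 + j0
Denominator: (j1000) + 1000 = 1000 + j1000
|N| = √(5² + 0²) ≈ 5, ∠N ≈ 0.00°
|D| = √(1000² + 1000²) ≈ 1414.2, ∠D ≈ 45.00°
|G| = 5 / 1414.2 ≈ 0.0035356
Gain = 20 log₁₀(0.0035356) ≈ -49.03 dB

-49.0 dB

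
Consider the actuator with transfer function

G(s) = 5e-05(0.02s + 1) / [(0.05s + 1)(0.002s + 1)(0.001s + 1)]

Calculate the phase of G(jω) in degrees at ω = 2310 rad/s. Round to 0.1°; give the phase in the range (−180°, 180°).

At ω = 2310 rad/s:
zero (1 + j2310·0.02) = 1 + j46.2 → |·| ≈ 46.211, ∠ ≈ 88.76°
pole (1 + j2310·0.05) = 1 + j115.5 → |·| ≈ 115.5, ∠ ≈ 89.50°
pole (1 + j2310·0.002) = 1 + j4.62 → |·| ≈ 4.727, ∠ ≈ 77.79°
pole (1 + j2310·0.001) = 1 + j2.31 → |·| ≈ 2.5172, ∠ ≈ 66.59°
∠G = (88.76°) − (89.50° + 77.79° + 66.59°) = -145.12°

-145.1°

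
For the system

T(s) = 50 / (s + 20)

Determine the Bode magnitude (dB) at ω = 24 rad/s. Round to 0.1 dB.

4.1 dB

Substitute s = j24:
Numerator: 50 = 50 + j0
Denominator: (j24) + 20 = 20 + j24
|N| = √(50² + 0²) ≈ 50, ∠N ≈ 0.00°
|D| = √(20² + 24²) ≈ 31.241, ∠D ≈ 50.19°
|T| = 50 / 31.241 ≈ 1.6005
Gain = 20 log₁₀(1.6005) ≈ 4.09 dB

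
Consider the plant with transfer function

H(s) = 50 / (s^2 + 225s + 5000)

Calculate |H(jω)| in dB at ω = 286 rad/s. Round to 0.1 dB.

Substitute s = j286:
Numerator: 50 = 50 + j0
Denominator: (j286)^2 + 225(j286) + 5000 = -76796 + j64350
|N| = √(50² + 0²) ≈ 50, ∠N ≈ 0.00°
|D| = √(76796² + 64350²) ≈ 1.0019e+05, ∠D ≈ 140.04°
|H| = 50 / 1.0019e+05 ≈ 0.00049905
Gain = 20 log₁₀(0.00049905) ≈ -66.04 dB

-66.0 dB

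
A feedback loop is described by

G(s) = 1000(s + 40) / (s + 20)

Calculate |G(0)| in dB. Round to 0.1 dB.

66.0 dB

G(0) = 1000·40 / (20) = 2000
20 log₁₀(2000) ≈ 66.02 dB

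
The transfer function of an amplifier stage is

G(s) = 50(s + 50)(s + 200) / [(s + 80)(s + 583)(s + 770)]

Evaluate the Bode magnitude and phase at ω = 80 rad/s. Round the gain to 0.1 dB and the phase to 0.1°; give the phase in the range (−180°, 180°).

-34.1 dB, 21.1°

At s = jω = j80:
zero (s+50): 50 + j80 → |·| = √(50²+80²) = √8900 ≈ 94.34, ∠ = arctan(80/50) ≈ 57.99°
zero (s+200): 200 + j80 → |·| = √(200²+80²) = √46400 ≈ 215.41, ∠ = arctan(80/200) ≈ 21.80°
pole (s+80): 80 + j80 → |·| = √(80²+80²) = √12800 ≈ 113.14, ∠ = arctan(80/80) ≈ 45.00°
pole (s+583): 583 + j80 → |·| = √(583²+80²) = √346289 ≈ 588.46, ∠ = arctan(80/583) ≈ 7.81°
pole (s+770): 770 + j80 → |·| = √(770²+80²) = √599300 ≈ 774.14, ∠ = arctan(80/770) ≈ 5.93°
|G| = 50 · 20322 / 5.1541e+07 ≈ 0.019714
Gain = 20 log₁₀(0.019714) ≈ -34.10 dB
∠G = 79.79° − 58.74° = 21.05°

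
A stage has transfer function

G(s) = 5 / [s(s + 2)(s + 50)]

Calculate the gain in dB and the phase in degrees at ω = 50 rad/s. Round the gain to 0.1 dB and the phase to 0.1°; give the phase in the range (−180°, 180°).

-91.0 dB, 137.3°

At s = jω = j50:
pole (s+2): 2 + j50 → |·| = √(2²+50²) = √2504 ≈ 50.04, ∠ = arctan(50/2) ≈ 87.71°
pole (s+50): 50 + j50 → |·| = √(50²+50²) = √5000 ≈ 70.711, ∠ = arctan(50/50) ≈ 45.00°
pole at origin: |s| = 50, ∠ = 90.00° (in denominator)
|G| = 5 / 1.7692e+05 ≈ 2.8261e-05
Gain = 20 log₁₀(2.8261e-05) ≈ -90.98 dB
∠G = 0.00° − 222.71° = -222.71° ≡ 137.29° (principal value)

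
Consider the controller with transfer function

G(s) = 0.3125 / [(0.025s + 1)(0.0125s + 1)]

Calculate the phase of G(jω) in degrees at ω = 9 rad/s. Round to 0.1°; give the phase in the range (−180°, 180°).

-19.1°

At ω = 9 rad/s:
pole (1 + j9·0.025) = 1 + j0.225 → |·| ≈ 1.025, ∠ ≈ 12.68°
pole (1 + j9·0.0125) = 1 + j0.1125 → |·| ≈ 1.0063, ∠ ≈ 6.42°
∠G = (0°) − (12.68° + 6.42°) = -19.10°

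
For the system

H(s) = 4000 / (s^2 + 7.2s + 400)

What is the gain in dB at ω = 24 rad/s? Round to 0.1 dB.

24.2 dB

At s = jω = j24:
quadratic: (j24)² + 7.2·j24 + 400 = -176 + j172.8 → |·| ≈ 246.65, ∠ ≈ 135.53°
|H| = 4000 / 246.65 ≈ 16.217
Gain = 20 log₁₀(16.217) ≈ 24.20 dB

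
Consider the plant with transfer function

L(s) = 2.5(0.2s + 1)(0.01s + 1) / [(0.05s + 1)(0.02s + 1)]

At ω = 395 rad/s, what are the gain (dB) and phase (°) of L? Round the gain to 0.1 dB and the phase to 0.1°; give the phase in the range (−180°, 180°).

At ω = 395 rad/s:
zero (1 + j395·0.2) = 1 + j79 → |·| ≈ 79.006, ∠ ≈ 89.27°
zero (1 + j395·0.01) = 1 + j3.95 → |·| ≈ 4.0746, ∠ ≈ 75.79°
pole (1 + j395·0.05) = 1 + j19.75 → |·| ≈ 19.775, ∠ ≈ 87.10°
pole (1 + j395·0.02) = 1 + j7.9 → |·| ≈ 7.963, ∠ ≈ 82.79°
|L| = 2.5 · 79.006 · 4.0746 / (19.775 · 7.963) ≈ 5.1108
Gain = 20 log₁₀(5.1108) ≈ 14.17 dB
∠L = (89.27° + 75.79°) − (87.10° + 82.79°) = -4.83°

14.2 dB, -4.8°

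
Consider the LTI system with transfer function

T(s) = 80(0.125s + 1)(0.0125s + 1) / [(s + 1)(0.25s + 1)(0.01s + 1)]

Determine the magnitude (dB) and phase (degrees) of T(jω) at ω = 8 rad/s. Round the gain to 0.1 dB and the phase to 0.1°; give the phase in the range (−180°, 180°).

16.0 dB, -100.2°

At ω = 8 rad/s:
zero (1 + j8·0.125) = 1 + j1 → |·| ≈ 1.4142, ∠ ≈ 45.00°
zero (1 + j8·0.0125) = 1 + j0.1 → |·| ≈ 1.005, ∠ ≈ 5.71°
pole (1 + j8·1) = 1 + j8 → |·| ≈ 8.0623, ∠ ≈ 82.87°
pole (1 + j8·0.25) = 1 + j2 → |·| ≈ 2.2361, ∠ ≈ 63.43°
pole (1 + j8·0.01) = 1 + j0.08 → |·| ≈ 1.0032, ∠ ≈ 4.57°
|T| = 80 · 1.4142 · 1.005 / (8.0623 · 2.2361 · 1.0032) ≈ 6.2868
Gain = 20 log₁₀(6.2868) ≈ 15.97 dB
∠T = (45.00° + 5.71°) − (82.87° + 63.43° + 4.57°) = -100.16°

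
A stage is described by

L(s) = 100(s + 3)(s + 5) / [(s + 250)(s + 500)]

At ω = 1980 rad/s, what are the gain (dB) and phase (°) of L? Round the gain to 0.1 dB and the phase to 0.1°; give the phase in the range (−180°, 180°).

39.7 dB, 21.1°

At s = jω = j1980:
zero (s+3): 3 + j1980 → |·| = √(3²+1980²) = √3920409 ≈ 1980, ∠ = arctan(1980/3) ≈ 89.91°
zero (s+5): 5 + j1980 → |·| = √(5²+1980²) = √3920425 ≈ 1980, ∠ = arctan(1980/5) ≈ 89.86°
pole (s+250): 250 + j1980 → |·| = √(250²+1980²) = √3982900 ≈ 1995.7, ∠ = arctan(1980/250) ≈ 82.80°
pole (s+500): 500 + j1980 → |·| = √(500²+1980²) = √4170400 ≈ 2042.2, ∠ = arctan(1980/500) ≈ 75.83°
|L| = 100 · 3.9204e+06 / 4.0756e+06 ≈ 96.192
Gain = 20 log₁₀(96.192) ≈ 39.66 dB
∠L = 179.77° − 158.63° = 21.14°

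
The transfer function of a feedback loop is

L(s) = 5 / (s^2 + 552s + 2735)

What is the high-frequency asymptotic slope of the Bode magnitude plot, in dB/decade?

-40 dB/decade

Each pole contributes −20 dB/decade at high frequency; each zero contributes +20 dB/decade.
Net: 0 zero(s) − 2 pole(s) → -40 dB/decade.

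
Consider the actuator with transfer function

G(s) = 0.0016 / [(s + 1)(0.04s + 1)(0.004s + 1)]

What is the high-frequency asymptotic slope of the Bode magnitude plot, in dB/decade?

-60 dB/decade

Each pole contributes −20 dB/decade at high frequency; each zero contributes +20 dB/decade.
Net: 0 zero(s) − 3 pole(s) → -60 dB/decade.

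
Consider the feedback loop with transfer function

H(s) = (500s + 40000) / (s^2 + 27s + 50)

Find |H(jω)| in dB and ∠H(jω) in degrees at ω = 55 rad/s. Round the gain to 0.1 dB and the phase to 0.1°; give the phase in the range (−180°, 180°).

Substitute s = j55:
Numerator: 500(j55) + 40000 = 40000 + j27500
Denominator: (j55)^2 + 27(j55) + 50 = -2975 + j1485
|N| = √(40000² + 27500²) ≈ 48541, ∠N ≈ 34.51°
|D| = √(2975² + 1485²) ≈ 3325, ∠D ≈ 153.47°
|H| = 48541 / 3325 ≈ 14.599
Gain = 20 log₁₀(14.599) ≈ 23.29 dB
∠H = 34.51° − 153.47° = -118.96°

23.3 dB, -119.0°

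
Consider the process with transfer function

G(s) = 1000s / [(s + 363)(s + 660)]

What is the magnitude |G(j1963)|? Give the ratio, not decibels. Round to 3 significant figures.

At s = jω = j1963:
zero at origin: s = j1963 → |·| = 1963, ∠ = 90.00°
pole (s+363): 363 + j1963 → |·| = √(363²+1963²) = √3985138 ≈ 1996.3, ∠ = arctan(1963/363) ≈ 79.52°
pole (s+660): 660 + j1963 → |·| = √(660²+1963²) = √4288969 ≈ 2071, ∠ = arctan(1963/660) ≈ 71.42°
|G| = 1000 · 1963 / 4.1343e+06 ≈ 0.47481

0.475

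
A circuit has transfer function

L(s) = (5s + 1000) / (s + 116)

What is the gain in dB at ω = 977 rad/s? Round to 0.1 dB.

14.1 dB

Substitute s = j977:
Numerator: 5(j977) + 1000 = 1000 + j4885
Denominator: (j977) + 116 = 116 + j977
|N| = √(1000² + 4885²) ≈ 4986.3, ∠N ≈ 78.43°
|D| = √(116² + 977²) ≈ 983.86, ∠D ≈ 83.23°
|L| = 4986.3 / 983.86 ≈ 5.0681
Gain = 20 log₁₀(5.0681) ≈ 14.10 dB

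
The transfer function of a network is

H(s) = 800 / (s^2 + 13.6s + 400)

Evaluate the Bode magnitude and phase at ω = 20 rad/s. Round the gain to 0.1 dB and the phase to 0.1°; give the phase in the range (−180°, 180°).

At s = jω = j20:
quadratic: (j20)² + 13.6·j20 + 400 = 0 + j272 → |·| ≈ 272, ∠ ≈ 90.00°
|H| = 800 / 272 ≈ 2.9412
Gain = 20 log₁₀(2.9412) ≈ 9.37 dB
∠H = 0.00° − 90.00° = -90.00°

9.4 dB, -90.0°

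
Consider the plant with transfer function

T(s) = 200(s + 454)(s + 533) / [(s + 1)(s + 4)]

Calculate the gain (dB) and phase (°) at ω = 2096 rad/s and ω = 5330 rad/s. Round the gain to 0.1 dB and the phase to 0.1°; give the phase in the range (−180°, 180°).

At s = jω = j2096:
zero (s+454): 454 + j2096 → |·| = √(454²+2096²) = √4599332 ≈ 2144.6, ∠ = arctan(2096/454) ≈ 77.78°
zero (s+533): 533 + j2096 → |·| = √(533²+2096²) = √4677305 ≈ 2162.7, ∠ = arctan(2096/533) ≈ 75.73°
pole (s+1): 1 + j2096 → |·| = √(1²+2096²) = √4393217 ≈ 2096, ∠ = arctan(2096/1) ≈ 89.97°
pole (s+4): 4 + j2096 → |·| = √(4²+2096²) = √4393232 ≈ 2096, ∠ = arctan(2096/4) ≈ 89.89°
|T| = 200 · 4.6381e+06 / 4.3932e+06 ≈ 211.15
Gain = 20 log₁₀(211.15) ≈ 46.49 dB
∠T = 153.51° − 179.86° = -26.35°

At s = jω = j5330:
zero (s+454): 454 + j5330 → |·| = √(454²+5330²) = √28615016 ≈ 5349.3, ∠ = arctan(5330/454) ≈ 85.13°
zero (s+533): 533 + j5330 → |·| = √(533²+5330²) = √28692989 ≈ 5356.6, ∠ = arctan(5330/533) ≈ 84.29°
pole (s+1): 1 + j5330 → |·| = √(1²+5330²) = √28408901 ≈ 5330, ∠ = arctan(5330/1) ≈ 89.99°
pole (s+4): 4 + j5330 → |·| = √(4²+5330²) = √28408916 ≈ 5330, ∠ = arctan(5330/4) ≈ 89.96°
|T| = 200 · 2.8654e+07 / 2.8409e+07 ≈ 201.72
Gain = 20 log₁₀(201.72) ≈ 46.09 dB
∠T = 169.42° − 179.95° = -10.53°

ω = 2096: 46.5 dB, -26.4°; ω = 5330: 46.1 dB, -10.5°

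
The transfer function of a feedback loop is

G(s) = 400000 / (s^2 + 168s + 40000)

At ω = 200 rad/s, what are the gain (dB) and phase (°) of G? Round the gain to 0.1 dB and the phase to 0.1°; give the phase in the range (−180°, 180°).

21.5 dB, -90.0°

At s = jω = j200:
quadratic: (j200)² + 168·j200 + 40000 = 0 + j33600 → |·| ≈ 33600, ∠ ≈ 90.00°
|G| = 400000 / 33600 ≈ 11.905
Gain = 20 log₁₀(11.905) ≈ 21.51 dB
∠G = 0.00° − 90.00° = -90.00°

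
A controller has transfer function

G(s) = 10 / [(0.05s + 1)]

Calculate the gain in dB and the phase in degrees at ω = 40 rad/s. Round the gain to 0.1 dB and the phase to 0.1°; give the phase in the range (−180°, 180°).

At ω = 40 rad/s:
pole (1 + j40·0.05) = 1 + j2 → |·| ≈ 2.2361, ∠ ≈ 63.43°
|G| = 10 · 1 / (2.2361) ≈ 4.4721
Gain = 20 log₁₀(4.4721) ≈ 13.01 dB
∠G = (0°) − (63.43°) = -63.43°

13.0 dB, -63.4°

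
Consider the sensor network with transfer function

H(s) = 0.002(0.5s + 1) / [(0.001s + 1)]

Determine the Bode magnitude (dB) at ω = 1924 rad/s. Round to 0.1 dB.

At ω = 1924 rad/s:
zero (1 + j1924·0.5) = 1 + j962 → |·| ≈ 962, ∠ ≈ 89.94°
pole (1 + j1924·0.001) = 1 + j1.924 → |·| ≈ 2.1684, ∠ ≈ 62.54°
|H| = 0.002 · 962 / (2.1684) ≈ 0.88729
Gain = 20 log₁₀(0.88729) ≈ -1.04 dB

-1.0 dB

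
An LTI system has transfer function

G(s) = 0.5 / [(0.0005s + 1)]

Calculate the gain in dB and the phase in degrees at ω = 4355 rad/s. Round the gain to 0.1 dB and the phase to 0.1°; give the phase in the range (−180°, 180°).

-13.6 dB, -65.3°

At ω = 4355 rad/s:
pole (1 + j4355·0.0005) = 1 + j2.1775 → |·| ≈ 2.3961, ∠ ≈ 65.33°
|G| = 0.5 · 1 / (2.3961) ≈ 0.20867
Gain = 20 log₁₀(0.20867) ≈ -13.61 dB
∠G = (0°) − (65.33°) = -65.33°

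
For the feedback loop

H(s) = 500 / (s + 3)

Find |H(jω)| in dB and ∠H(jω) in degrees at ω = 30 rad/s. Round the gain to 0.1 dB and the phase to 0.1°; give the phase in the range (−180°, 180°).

At s = jω = j30:
pole (s+3): 3 + j30 → |·| = √(3²+30²) = √909 ≈ 30.15, ∠ = arctan(30/3) ≈ 84.29°
|H| = 500 / 30.15 ≈ 16.584
Gain = 20 log₁₀(16.584) ≈ 24.39 dB
∠H = 0.00° − 84.29° = -84.29°

24.4 dB, -84.3°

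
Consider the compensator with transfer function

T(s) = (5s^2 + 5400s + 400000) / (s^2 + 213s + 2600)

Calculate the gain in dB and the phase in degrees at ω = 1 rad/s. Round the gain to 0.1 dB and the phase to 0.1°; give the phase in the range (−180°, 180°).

43.7 dB, -3.9°

Substitute s = j1:
Numerator: 5(j1)^2 + 5400(j1) + 400000 = 399995 + j5400
Denominator: (j1)^2 + 213(j1) + 2600 = 2599 + j213
|N| = √(399995² + 5400²) ≈ 4.0003e+05, ∠N ≈ 0.77°
|D| = √(2599² + 213²) ≈ 2607.7, ∠D ≈ 4.69°
|T| = 4.0003e+05 / 2607.7 ≈ 153.4
Gain = 20 log₁₀(153.4) ≈ 43.72 dB
∠T = 0.77° − 4.69° = -3.92°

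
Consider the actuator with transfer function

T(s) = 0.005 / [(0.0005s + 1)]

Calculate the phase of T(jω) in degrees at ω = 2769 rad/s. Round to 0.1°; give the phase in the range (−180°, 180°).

At ω = 2769 rad/s:
pole (1 + j2769·0.0005) = 1 + j1.3845 → |·| ≈ 1.7079, ∠ ≈ 54.16°
∠T = (0°) − (54.16°) = -54.16°

-54.2°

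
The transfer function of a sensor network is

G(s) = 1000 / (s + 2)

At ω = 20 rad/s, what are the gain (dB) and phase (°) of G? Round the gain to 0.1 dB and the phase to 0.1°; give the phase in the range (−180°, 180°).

33.9 dB, -84.3°

At s = jω = j20:
pole (s+2): 2 + j20 → |·| = √(2²+20²) = √404 ≈ 20.1, ∠ = arctan(20/2) ≈ 84.29°
|G| = 1000 / 20.1 ≈ 49.751
Gain = 20 log₁₀(49.751) ≈ 33.94 dB
∠G = 0.00° − 84.29° = -84.29°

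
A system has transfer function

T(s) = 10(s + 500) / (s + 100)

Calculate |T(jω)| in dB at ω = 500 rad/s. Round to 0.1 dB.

22.8 dB

At s = jω = j500:
zero (s+500): 500 + j500 → |·| = √(500²+500²) = √500000 ≈ 707.11, ∠ = arctan(500/500) ≈ 45.00°
pole (s+100): 100 + j500 → |·| = √(100²+500²) = √260000 ≈ 509.9, ∠ = arctan(500/100) ≈ 78.69°
|T| = 10 · 707.11 / 509.9 ≈ 13.868
Gain = 20 log₁₀(13.868) ≈ 22.84 dB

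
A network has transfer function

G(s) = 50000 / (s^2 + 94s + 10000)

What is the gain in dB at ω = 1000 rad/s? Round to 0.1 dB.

-26.0 dB

At s = jω = j1000:
quadratic: (j1000)² + 94·j1000 + 10000 = -990000 + j94000 → |·| ≈ 9.9445e+05, ∠ ≈ 174.58°
|G| = 50000 / 9.9445e+05 ≈ 0.050279
Gain = 20 log₁₀(0.050279) ≈ -25.97 dB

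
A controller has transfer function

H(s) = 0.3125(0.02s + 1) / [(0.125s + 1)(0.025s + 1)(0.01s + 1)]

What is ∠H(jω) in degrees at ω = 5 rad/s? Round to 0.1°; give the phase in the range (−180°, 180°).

At ω = 5 rad/s:
zero (1 + j5·0.02) = 1 + j0.1 → |·| ≈ 1.005, ∠ ≈ 5.71°
pole (1 + j5·0.125) = 1 + j0.625 → |·| ≈ 1.1792, ∠ ≈ 32.01°
pole (1 + j5·0.025) = 1 + j0.125 → |·| ≈ 1.0078, ∠ ≈ 7.13°
pole (1 + j5·0.01) = 1 + j0.05 → |·| ≈ 1.0012, ∠ ≈ 2.86°
∠H = (5.71°) − (32.01° + 7.13° + 2.86°) = -36.29°

-36.3°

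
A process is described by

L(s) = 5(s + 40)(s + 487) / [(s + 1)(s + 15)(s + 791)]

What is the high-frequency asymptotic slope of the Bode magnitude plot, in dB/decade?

-20 dB/decade

Each pole contributes −20 dB/decade at high frequency; each zero contributes +20 dB/decade.
Net: 2 zero(s) − 3 pole(s) → -20 dB/decade.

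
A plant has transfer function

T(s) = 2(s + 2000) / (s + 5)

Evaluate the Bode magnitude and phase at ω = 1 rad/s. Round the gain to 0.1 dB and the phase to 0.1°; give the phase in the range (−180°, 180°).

57.9 dB, -11.3°

At s = jω = j1:
zero (s+2000): 2000 + j1 → |·| = √(2000²+1²) = √4000001 ≈ 2000, ∠ = arctan(1/2000) ≈ 0.03°
pole (s+5): 5 + j1 → |·| = √(5²+1²) = √26 ≈ 5.099, ∠ = arctan(1/5) ≈ 11.31°
|T| = 2 · 2000 / 5.099 ≈ 784.47
Gain = 20 log₁₀(784.47) ≈ 57.89 dB
∠T = 0.03° − 11.31° = -11.28°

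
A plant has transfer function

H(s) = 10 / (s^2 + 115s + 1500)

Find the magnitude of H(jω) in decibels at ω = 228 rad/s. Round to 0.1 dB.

Substitute s = j228:
Numerator: 10 = 10 + j0
Denominator: (j228)^2 + 115(j228) + 1500 = -50484 + j26220
|N| = √(10² + 0²) ≈ 10, ∠N ≈ 0.00°
|D| = √(50484² + 26220²) ≈ 56887, ∠D ≈ 152.55°
|H| = 10 / 56887 ≈ 0.00017579
Gain = 20 log₁₀(0.00017579) ≈ -75.10 dB

-75.1 dB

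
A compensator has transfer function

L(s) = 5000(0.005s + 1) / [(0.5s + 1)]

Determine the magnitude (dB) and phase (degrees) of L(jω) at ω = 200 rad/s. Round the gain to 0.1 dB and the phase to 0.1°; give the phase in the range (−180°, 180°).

At ω = 200 rad/s:
zero (1 + j200·0.005) = 1 + j1 → |·| ≈ 1.4142, ∠ ≈ 45.00°
pole (1 + j200·0.5) = 1 + j100 → |·| ≈ 100, ∠ ≈ 89.43°
|L| = 5000 · 1.4142 / (100) ≈ 70.71
Gain = 20 log₁₀(70.71) ≈ 36.99 dB
∠L = (45.00°) − (89.43°) = -44.43°

37.0 dB, -44.4°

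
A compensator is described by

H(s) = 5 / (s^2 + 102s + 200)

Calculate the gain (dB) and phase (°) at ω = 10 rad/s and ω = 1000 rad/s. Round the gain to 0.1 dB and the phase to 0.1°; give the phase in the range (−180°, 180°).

ω = 10: -46.2 dB, -84.4°; ω = 1000: -106.1 dB, -174.2°

Substitute s = j10:
Numerator: 5 = 5 + j0
Denominator: (j10)^2 + 102(j10) + 200 = 100 + j1020
|N| = √(5² + 0²) ≈ 5, ∠N ≈ 0.00°
|D| = √(100² + 1020²) ≈ 1024.9, ∠D ≈ 84.40°
|H| = 5 / 1024.9 ≈ 0.0048785
Gain = 20 log₁₀(0.0048785) ≈ -46.23 dB
∠H = 0.00° − 84.40° = -84.40°

Substitute s = j1000:
Numerator: 5 = 5 + j0
Denominator: (j1000)^2 + 102(j1000) + 200 = -999800 + j102000
|N| = √(5² + 0²) ≈ 5, ∠N ≈ 0.00°
|D| = √(999800² + 102000²) ≈ 1.005e+06, ∠D ≈ 174.17°
|H| = 5 / 1.005e+06 ≈ 4.9751e-06
Gain = 20 log₁₀(4.9751e-06) ≈ -106.06 dB
∠H = 0.00° − 174.17° = -174.17°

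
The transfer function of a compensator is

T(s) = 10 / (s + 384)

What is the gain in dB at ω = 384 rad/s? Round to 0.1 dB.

Substitute s = j384:
Numerator: 10 = 10 + j0
Denominator: (j384) + 384 = 384 + j384
|N| = √(10² + 0²) ≈ 10, ∠N ≈ 0.00°
|D| = √(384² + 384²) ≈ 543.06, ∠D ≈ 45.00°
|T| = 10 / 543.06 ≈ 0.018414
Gain = 20 log₁₀(0.018414) ≈ -34.70 dB

-34.7 dB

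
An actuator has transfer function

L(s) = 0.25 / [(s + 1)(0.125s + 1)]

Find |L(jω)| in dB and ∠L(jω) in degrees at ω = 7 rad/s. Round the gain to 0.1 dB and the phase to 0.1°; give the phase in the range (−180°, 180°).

At ω = 7 rad/s:
pole (1 + j7·1) = 1 + j7 → |·| ≈ 7.0711, ∠ ≈ 81.87°
pole (1 + j7·0.125) = 1 + j0.875 → |·| ≈ 1.3288, ∠ ≈ 41.19°
|L| = 0.25 · 1 / (7.0711 · 1.3288) ≈ 0.026607
Gain = 20 log₁₀(0.026607) ≈ -31.50 dB
∠L = (0°) − (81.87° + 41.19°) = -123.06°

-31.5 dB, -123.1°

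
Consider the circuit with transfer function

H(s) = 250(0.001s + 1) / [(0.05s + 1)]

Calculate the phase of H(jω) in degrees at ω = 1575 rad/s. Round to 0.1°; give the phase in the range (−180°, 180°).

At ω = 1575 rad/s:
zero (1 + j1575·0.001) = 1 + j1.575 → |·| ≈ 1.8656, ∠ ≈ 57.59°
pole (1 + j1575·0.05) = 1 + j78.75 → |·| ≈ 78.756, ∠ ≈ 89.27°
∠H = (57.59°) − (89.27°) = -31.68°

-31.7°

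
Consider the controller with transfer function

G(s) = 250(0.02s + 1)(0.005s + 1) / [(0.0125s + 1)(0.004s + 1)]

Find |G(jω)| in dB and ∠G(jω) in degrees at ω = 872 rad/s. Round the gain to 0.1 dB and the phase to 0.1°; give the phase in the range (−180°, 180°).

At ω = 872 rad/s:
zero (1 + j872·0.02) = 1 + j17.44 → |·| ≈ 17.469, ∠ ≈ 86.72°
zero (1 + j872·0.005) = 1 + j4.36 → |·| ≈ 4.4732, ∠ ≈ 77.08°
pole (1 + j872·0.0125) = 1 + j10.9 → |·| ≈ 10.946, ∠ ≈ 84.76°
pole (1 + j872·0.004) = 1 + j3.488 → |·| ≈ 3.6285, ∠ ≈ 74.00°
|G| = 250 · 17.469 · 4.4732 / (10.946 · 3.6285) ≈ 491.86
Gain = 20 log₁₀(491.86) ≈ 53.84 dB
∠G = (86.72° + 77.08°) − (84.76° + 74.00°) = 5.04°

53.8 dB, 5.0°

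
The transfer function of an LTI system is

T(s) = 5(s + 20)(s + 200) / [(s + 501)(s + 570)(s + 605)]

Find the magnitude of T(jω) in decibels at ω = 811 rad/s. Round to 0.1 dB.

-49.0 dB

At s = jω = j811:
zero (s+20): 20 + j811 → |·| = √(20²+811²) = √658121 ≈ 811.25, ∠ = arctan(811/20) ≈ 88.59°
zero (s+200): 200 + j811 → |·| = √(200²+811²) = √697721 ≈ 835.3, ∠ = arctan(811/200) ≈ 76.15°
pole (s+501): 501 + j811 → |·| = √(501²+811²) = √908722 ≈ 953.27, ∠ = arctan(811/501) ≈ 58.29°
pole (s+570): 570 + j811 → |·| = √(570²+811²) = √982621 ≈ 991.27, ∠ = arctan(811/570) ≈ 54.90°
pole (s+605): 605 + j811 → |·| = √(605²+811²) = √1023746 ≈ 1011.8, ∠ = arctan(811/605) ≈ 53.28°
|T| = 5 · 6.7764e+05 / 9.561e+08 ≈ 0.0035438
Gain = 20 log₁₀(0.0035438) ≈ -49.01 dB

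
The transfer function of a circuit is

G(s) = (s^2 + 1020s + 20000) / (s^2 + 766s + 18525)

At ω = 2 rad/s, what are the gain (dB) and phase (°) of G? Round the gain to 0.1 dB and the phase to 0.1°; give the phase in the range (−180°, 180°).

Substitute s = j2:
Numerator: (j2)^2 + 1020(j2) + 20000 = 19996 + j2040
Denominator: (j2)^2 + 766(j2) + 18525 = 18521 + j1532
|N| = √(19996² + 2040²) ≈ 20100, ∠N ≈ 5.83°
|D| = √(18521² + 1532²) ≈ 18584, ∠D ≈ 4.73°
|G| = 20100 / 18584 ≈ 1.0816
Gain = 20 log₁₀(1.0816) ≈ 0.68 dB
∠G = 5.83° − 4.73° = 1.10°

0.7 dB, 1.1°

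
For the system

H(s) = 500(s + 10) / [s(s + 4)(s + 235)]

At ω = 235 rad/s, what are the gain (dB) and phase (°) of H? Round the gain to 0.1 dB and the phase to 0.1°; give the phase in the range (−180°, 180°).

At s = jω = j235:
zero (s+10): 10 + j235 → |·| = √(10²+235²) = √55325 ≈ 235.21, ∠ = arctan(235/10) ≈ 87.56°
pole (s+4): 4 + j235 → |·| = √(4²+235²) = √55241 ≈ 235.03, ∠ = arctan(235/4) ≈ 89.02°
pole (s+235): 235 + j235 → |·| = √(235²+235²) = √110450 ≈ 332.34, ∠ = arctan(235/235) ≈ 45.00°
pole at origin: |s| = 235, ∠ = 90.00° (in denominator)
|H| = 500 · 235.21 / 1.8356e+07 ≈ 0.0064069
Gain = 20 log₁₀(0.0064069) ≈ -43.87 dB
∠H = 87.56° − 224.02° = -136.46°

-43.9 dB, -136.5°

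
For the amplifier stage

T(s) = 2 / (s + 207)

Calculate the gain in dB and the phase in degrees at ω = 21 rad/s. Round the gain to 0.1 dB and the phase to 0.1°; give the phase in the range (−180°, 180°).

-40.3 dB, -5.8°

Substitute s = j21:
Numerator: 2 = 2 + j0
Denominator: (j21) + 207 = 207 + j21
|N| = √(2² + 0²) ≈ 2, ∠N ≈ 0.00°
|D| = √(207² + 21²) ≈ 208.06, ∠D ≈ 5.79°
|T| = 2 / 208.06 ≈ 0.0096126
Gain = 20 log₁₀(0.0096126) ≈ -40.34 dB
∠T = 0.00° − 5.79° = -5.79°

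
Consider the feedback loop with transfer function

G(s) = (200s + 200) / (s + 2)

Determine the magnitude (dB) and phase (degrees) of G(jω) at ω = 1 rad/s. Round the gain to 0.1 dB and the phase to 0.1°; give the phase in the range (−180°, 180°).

Substitute s = j1:
Numerator: 200(j1) + 200 = 200 + j200
Denominator: (j1) + 2 = 2 + j1
|N| = √(200² + 200²) ≈ 282.84, ∠N ≈ 45.00°
|D| = √(2² + 1²) ≈ 2.2361, ∠D ≈ 26.57°
|G| = 282.84 / 2.2361 ≈ 126.49
Gain = 20 log₁₀(126.49) ≈ 42.04 dB
∠G = 45.00° − 26.57° = 18.43°

42.0 dB, 18.4°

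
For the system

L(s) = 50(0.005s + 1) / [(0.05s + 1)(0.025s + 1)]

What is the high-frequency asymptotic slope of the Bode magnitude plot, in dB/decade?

-20 dB/decade

Each pole contributes −20 dB/decade at high frequency; each zero contributes +20 dB/decade.
Net: 1 zero(s) − 2 pole(s) → -20 dB/decade.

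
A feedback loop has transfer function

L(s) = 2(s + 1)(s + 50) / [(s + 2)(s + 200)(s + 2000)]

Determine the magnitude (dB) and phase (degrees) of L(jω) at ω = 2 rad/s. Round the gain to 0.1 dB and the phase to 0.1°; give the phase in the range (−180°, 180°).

-74.1 dB, 20.1°

At s = jω = j2:
zero (s+1): 1 + j2 → |·| = √(1²+2²) = √5 ≈ 2.2361, ∠ = arctan(2/1) ≈ 63.43°
zero (s+50): 50 + j2 → |·| = √(50²+2²) = √2504 ≈ 50.04, ∠ = arctan(2/50) ≈ 2.29°
pole (s+2): 2 + j2 → |·| = √(2²+2²) = √8 ≈ 2.8284, ∠ = arctan(2/2) ≈ 45.00°
pole (s+200): 200 + j2 → |·| = √(200²+2²) = √40004 ≈ 200.01, ∠ = arctan(2/200) ≈ 0.57°
pole (s+2000): 2000 + j2 → |·| = √(2000²+2²) = √4000004 ≈ 2000, ∠ = arctan(2/2000) ≈ 0.06°
|L| = 2 · 111.89 / 1.1314e+06 ≈ 0.00019779
Gain = 20 log₁₀(0.00019779) ≈ -74.08 dB
∠L = 65.72° − 45.63° = 20.09°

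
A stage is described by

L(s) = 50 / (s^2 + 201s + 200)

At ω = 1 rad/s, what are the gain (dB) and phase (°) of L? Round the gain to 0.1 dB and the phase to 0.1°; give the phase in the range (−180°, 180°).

-15.1 dB, -45.3°

Substitute s = j1:
Numerator: 50 = 50 + j0
Denominator: (j1)^2 + 201(j1) + 200 = 199 + j201
|N| = √(50² + 0²) ≈ 50, ∠N ≈ 0.00°
|D| = √(199² + 201²) ≈ 282.85, ∠D ≈ 45.29°
|L| = 50 / 282.85 ≈ 0.17677
Gain = 20 log₁₀(0.17677) ≈ -15.05 dB
∠L = 0.00° − 45.29° = -45.29°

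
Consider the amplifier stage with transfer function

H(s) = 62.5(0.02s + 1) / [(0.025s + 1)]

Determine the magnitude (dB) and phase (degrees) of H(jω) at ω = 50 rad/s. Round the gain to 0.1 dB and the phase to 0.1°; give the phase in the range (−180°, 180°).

34.8 dB, -6.3°

At ω = 50 rad/s:
zero (1 + j50·0.02) = 1 + j1 → |·| ≈ 1.4142, ∠ ≈ 45.00°
pole (1 + j50·0.025) = 1 + j1.25 → |·| ≈ 1.6008, ∠ ≈ 51.34°
|H| = 62.5 · 1.4142 / (1.6008) ≈ 55.215
Gain = 20 log₁₀(55.215) ≈ 34.84 dB
∠H = (45.00°) − (51.34°) = -6.34°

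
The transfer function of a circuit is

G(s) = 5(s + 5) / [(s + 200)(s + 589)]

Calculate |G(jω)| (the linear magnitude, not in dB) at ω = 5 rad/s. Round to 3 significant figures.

At s = jω = j5:
zero (s+5): 5 + j5 → |·| = √(5²+5²) = √50 ≈ 7.0711, ∠ = arctan(5/5) ≈ 45.00°
pole (s+200): 200 + j5 → |·| = √(200²+5²) = √40025 ≈ 200.06, ∠ = arctan(5/200) ≈ 1.43°
pole (s+589): 589 + j5 → |·| = √(589²+5²) = √346946 ≈ 589.02, ∠ = arctan(5/589) ≈ 0.49°
|G| = 5 · 7.0711 / 1.1784e+05 ≈ 0.00030003

0.000300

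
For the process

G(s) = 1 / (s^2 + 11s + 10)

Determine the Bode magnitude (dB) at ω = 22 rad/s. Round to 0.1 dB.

-54.5 dB

Substitute s = j22:
Numerator: 1 = 1 + j0
Denominator: (j22)^2 + 11(j22) + 10 = -474 + j242
|N| = √(1² + 0²) ≈ 1, ∠N ≈ 0.00°
|D| = √(474² + 242²) ≈ 532.2, ∠D ≈ 152.95°
|G| = 1 / 532.2 ≈ 0.001879
Gain = 20 log₁₀(0.001879) ≈ -54.52 dB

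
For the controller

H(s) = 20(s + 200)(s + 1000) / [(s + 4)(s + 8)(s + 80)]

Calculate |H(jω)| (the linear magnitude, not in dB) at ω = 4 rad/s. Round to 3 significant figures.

At s = jω = j4:
zero (s+200): 200 + j4 → |·| = √(200²+4²) = √40016 ≈ 200.04, ∠ = arctan(4/200) ≈ 1.15°
zero (s+1000): 1000 + j4 → |·| = √(1000²+4²) = √1000016 ≈ 1000, ∠ = arctan(4/1000) ≈ 0.23°
pole (s+4): 4 + j4 → |·| = √(4²+4²) = √32 ≈ 5.6569, ∠ = arctan(4/4) ≈ 45.00°
pole (s+8): 8 + j4 → |·| = √(8²+4²) = √80 ≈ 8.9443, ∠ = arctan(4/8) ≈ 26.57°
pole (s+80): 80 + j4 → |·| = √(80²+4²) = √6416 ≈ 80.1, ∠ = arctan(4/80) ≈ 2.86°
|H| = 20 · 2.0004e+05 / 4052.8 ≈ 987.17

987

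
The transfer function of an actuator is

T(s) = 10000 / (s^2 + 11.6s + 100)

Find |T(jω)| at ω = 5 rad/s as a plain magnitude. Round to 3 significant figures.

105

At s = jω = j5:
quadratic: (j5)² + 11.6·j5 + 100 = 75 + j58 → |·| ≈ 94.81, ∠ ≈ 37.72°
|T| = 10000 / 94.81 ≈ 105.47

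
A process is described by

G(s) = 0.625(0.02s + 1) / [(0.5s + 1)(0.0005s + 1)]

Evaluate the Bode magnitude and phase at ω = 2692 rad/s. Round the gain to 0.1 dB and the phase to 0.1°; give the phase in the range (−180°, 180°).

-36.5 dB, -54.4°

At ω = 2692 rad/s:
zero (1 + j2692·0.02) = 1 + j53.84 → |·| ≈ 53.849, ∠ ≈ 88.94°
pole (1 + j2692·0.5) = 1 + j1346 → |·| ≈ 1346, ∠ ≈ 89.96°
pole (1 + j2692·0.0005) = 1 + j1.346 → |·| ≈ 1.6768, ∠ ≈ 53.39°
|G| = 0.625 · 53.849 / (1346 · 1.6768) ≈ 0.014912
Gain = 20 log₁₀(0.014912) ≈ -36.53 dB
∠G = (88.94°) − (89.96° + 53.39°) = -54.41°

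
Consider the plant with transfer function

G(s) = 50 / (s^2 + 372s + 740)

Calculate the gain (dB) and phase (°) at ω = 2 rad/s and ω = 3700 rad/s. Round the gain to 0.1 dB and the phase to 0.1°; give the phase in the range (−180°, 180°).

ω = 2: -26.4 dB, -45.3°; ω = 3700: -108.8 dB, -174.3°

Substitute s = j2:
Numerator: 50 = 50 + j0
Denominator: (j2)^2 + 372(j2) + 740 = 736 + j744
|N| = √(50² + 0²) ≈ 50, ∠N ≈ 0.00°
|D| = √(736² + 744²) ≈ 1046.5, ∠D ≈ 45.31°
|G| = 50 / 1046.5 ≈ 0.047778
Gain = 20 log₁₀(0.047778) ≈ -26.42 dB
∠G = 0.00° − 45.31° = -45.31°

Substitute s = j3700:
Numerator: 50 = 50 + j0
Denominator: (j3700)^2 + 372(j3700) + 740 = -13689260 + j1376400
|N| = √(50² + 0²) ≈ 50, ∠N ≈ 0.00°
|D| = √(13689260² + 1376400²) ≈ 1.3758e+07, ∠D ≈ 174.26°
|G| = 50 / 1.3758e+07 ≈ 3.6342e-06
Gain = 20 log₁₀(3.6342e-06) ≈ -108.79 dB
∠G = 0.00° − 174.26° = -174.26°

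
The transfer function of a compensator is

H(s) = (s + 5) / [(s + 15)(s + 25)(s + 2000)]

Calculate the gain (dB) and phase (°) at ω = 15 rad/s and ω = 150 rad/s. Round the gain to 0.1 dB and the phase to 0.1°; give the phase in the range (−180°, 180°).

At s = jω = j15:
zero (s+5): 5 + j15 → |·| = √(5²+15²) = √250 ≈ 15.811, ∠ = arctan(15/5) ≈ 71.57°
pole (s+15): 15 + j15 → |·| = √(15²+15²) = √450 ≈ 21.213, ∠ = arctan(15/15) ≈ 45.00°
pole (s+25): 25 + j15 → |·| = √(25²+15²) = √850 ≈ 29.155, ∠ = arctan(15/25) ≈ 30.96°
pole (s+2000): 2000 + j15 → |·| = √(2000²+15²) = √4000225 ≈ 2000.1, ∠ = arctan(15/2000) ≈ 0.43°
|H| = 1 · 15.811 / 1.237e+06 ≈ 1.2782e-05
Gain = 20 log₁₀(1.2782e-05) ≈ -97.87 dB
∠H = 71.57° − 76.39° = -4.82°

At s = jω = j150:
zero (s+5): 5 + j150 → |·| = √(5²+150²) = √22525 ≈ 150.08, ∠ = arctan(150/5) ≈ 88.09°
pole (s+15): 15 + j150 → |·| = √(15²+150²) = √22725 ≈ 150.75, ∠ = arctan(150/15) ≈ 84.29°
pole (s+25): 25 + j150 → |·| = √(25²+150²) = √23125 ≈ 152.07, ∠ = arctan(150/25) ≈ 80.54°
pole (s+2000): 2000 + j150 → |·| = √(2000²+150²) = √4022500 ≈ 2005.6, ∠ = arctan(150/2000) ≈ 4.29°
|H| = 1 · 150.08 / 4.5977e+07 ≈ 3.2642e-06
Gain = 20 log₁₀(3.2642e-06) ≈ -109.72 dB
∠H = 88.09° − 169.12° = -81.03°

ω = 15: -97.9 dB, -4.8°; ω = 150: -109.7 dB, -81.0°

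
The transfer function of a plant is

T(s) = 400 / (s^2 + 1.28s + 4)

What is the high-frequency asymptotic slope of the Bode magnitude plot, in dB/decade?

Each pole contributes −20 dB/decade at high frequency; each zero contributes +20 dB/decade.
Net: 0 zero(s) − 2 pole(s) → -40 dB/decade.

-40 dB/decade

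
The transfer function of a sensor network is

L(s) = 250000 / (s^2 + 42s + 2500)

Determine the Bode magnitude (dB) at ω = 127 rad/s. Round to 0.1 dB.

At s = jω = j127:
quadratic: (j127)² + 42·j127 + 2500 = -13629 + j5334 → |·| ≈ 14636, ∠ ≈ 158.63°
|L| = 250000 / 14636 ≈ 17.081
Gain = 20 log₁₀(17.081) ≈ 24.65 dB

24.7 dB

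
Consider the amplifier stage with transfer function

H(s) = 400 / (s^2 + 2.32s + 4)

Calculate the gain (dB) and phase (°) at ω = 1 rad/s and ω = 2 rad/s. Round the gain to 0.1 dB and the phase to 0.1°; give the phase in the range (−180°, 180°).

ω = 1: 40.5 dB, -37.7°; ω = 2: 38.7 dB, -90.0°

At s = jω = j1:
quadratic: (j1)² + 2.32·j1 + 4 = 3 + j2.32 → |·| ≈ 3.7924, ∠ ≈ 37.72°
|H| = 400 / 3.7924 ≈ 105.47
Gain = 20 log₁₀(105.47) ≈ 40.46 dB
∠H = 0.00° − 37.72° = -37.72°

At s = jω = j2:
quadratic: (j2)² + 2.32·j2 + 4 = 0 + j4.64 → |·| ≈ 4.64, ∠ ≈ 90.00°
|H| = 400 / 4.64 ≈ 86.207
Gain = 20 log₁₀(86.207) ≈ 38.71 dB
∠H = 0.00° − 90.00° = -90.00°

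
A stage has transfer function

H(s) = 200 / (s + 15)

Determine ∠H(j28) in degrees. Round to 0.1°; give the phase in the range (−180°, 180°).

Substitute s = j28:
Numerator: 200 = 200 + j0
Denominator: (j28) + 15 = 15 + j28
|N| = √(200² + 0²) ≈ 200, ∠N ≈ 0.00°
|D| = √(15² + 28²) ≈ 31.765, ∠D ≈ 61.82°
∠H = 0.00° − 61.82° = -61.82°

-61.8°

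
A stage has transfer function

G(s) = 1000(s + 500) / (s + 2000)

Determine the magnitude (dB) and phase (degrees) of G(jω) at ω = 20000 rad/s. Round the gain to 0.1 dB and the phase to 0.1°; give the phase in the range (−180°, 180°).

At s = jω = j20000:
zero (s+500): 500 + j20000 → |·| = √(500²+20000²) = √400250000 ≈ 20006, ∠ = arctan(20000/500) ≈ 88.57°
pole (s+2000): 2000 + j20000 → |·| = √(2000²+20000²) = √404000000 ≈ 20100, ∠ = arctan(20000/2000) ≈ 84.29°
|G| = 1000 · 20006 / 20100 ≈ 995.32
Gain = 20 log₁₀(995.32) ≈ 59.96 dB
∠G = 88.57° − 84.29° = 4.28°

60.0 dB, 4.3°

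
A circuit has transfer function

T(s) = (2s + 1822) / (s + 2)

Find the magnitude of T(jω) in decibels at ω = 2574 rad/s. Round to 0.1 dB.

6.5 dB

Substitute s = j2574:
Numerator: 2(j2574) + 1822 = 1822 + j5148
Denominator: (j2574) + 2 = 2 + j2574
|N| = √(1822² + 5148²) ≈ 5460.9, ∠N ≈ 70.51°
|D| = √(2² + 2574²) ≈ 2574, ∠D ≈ 89.96°
|T| = 5460.9 / 2574 ≈ 2.1216
Gain = 20 log₁₀(2.1216) ≈ 6.53 dB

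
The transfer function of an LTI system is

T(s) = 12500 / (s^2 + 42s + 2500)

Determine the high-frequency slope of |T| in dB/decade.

-40 dB/decade

Each pole contributes −20 dB/decade at high frequency; each zero contributes +20 dB/decade.
Net: 0 zero(s) − 2 pole(s) → -40 dB/decade.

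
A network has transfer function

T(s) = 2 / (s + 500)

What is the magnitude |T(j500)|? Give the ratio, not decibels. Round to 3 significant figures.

Substitute s = j500:
Numerator: 2 = 2 + j0
Denominator: (j500) + 500 = 500 + j500
|N| = √(2² + 0²) ≈ 2, ∠N ≈ 0.00°
|D| = √(500² + 500²) ≈ 707.11, ∠D ≈ 45.00°
|T| = 2 / 707.11 ≈ 0.0028284

0.00283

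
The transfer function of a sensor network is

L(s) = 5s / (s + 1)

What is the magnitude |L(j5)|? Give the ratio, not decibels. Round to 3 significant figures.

At s = jω = j5:
zero at origin: s = j5 → |·| = 5, ∠ = 90.00°
pole (s+1): 1 + j5 → |·| = √(1²+5²) = √26 ≈ 5.099, ∠ = arctan(5/1) ≈ 78.69°
|L| = 5 · 5 / 5.099 ≈ 4.9029

4.90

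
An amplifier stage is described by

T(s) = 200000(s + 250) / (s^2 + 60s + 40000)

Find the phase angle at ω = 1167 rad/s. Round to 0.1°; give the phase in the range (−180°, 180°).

At s = jω = j1167:
zero (s+250): 250 + j1167 → |·| = √(250²+1167²) = √1424389 ≈ 1193.5, ∠ = arctan(1167/250) ≈ 77.91°
quadratic: (j1167)² + 60·j1167 + 40000 = -1321889 + j70020 → |·| ≈ 1.3237e+06, ∠ ≈ 176.97°
∠T = 77.91° − 176.97° = -99.06°

-99.1°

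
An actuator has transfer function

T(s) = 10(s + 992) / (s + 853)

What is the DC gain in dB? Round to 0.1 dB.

21.3 dB

T(0) = 10·992 / (853) ≈ 11.63
20 log₁₀(11.63) ≈ 21.31 dB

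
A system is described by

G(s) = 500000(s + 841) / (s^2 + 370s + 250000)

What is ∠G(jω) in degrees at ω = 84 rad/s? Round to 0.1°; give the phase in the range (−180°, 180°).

At s = jω = j84:
zero (s+841): 841 + j84 → |·| = √(841²+84²) = √714337 ≈ 845.18, ∠ = arctan(84/841) ≈ 5.70°
quadratic: (j84)² + 370·j84 + 250000 = 242944 + j31080 → |·| ≈ 2.4492e+05, ∠ ≈ 7.29°
∠G = 5.70° − 7.29° = -1.59°

-1.6°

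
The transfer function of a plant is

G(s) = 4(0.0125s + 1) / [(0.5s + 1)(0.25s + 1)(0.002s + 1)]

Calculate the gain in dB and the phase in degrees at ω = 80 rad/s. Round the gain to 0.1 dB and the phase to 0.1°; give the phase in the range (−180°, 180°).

At ω = 80 rad/s:
zero (1 + j80·0.0125) = 1 + j1 → |·| ≈ 1.4142, ∠ ≈ 45.00°
pole (1 + j80·0.5) = 1 + j40 → |·| ≈ 40.012, ∠ ≈ 88.57°
pole (1 + j80·0.25) = 1 + j20 → |·| ≈ 20.025, ∠ ≈ 87.14°
pole (1 + j80·0.002) = 1 + j0.16 → |·| ≈ 1.0127, ∠ ≈ 9.09°
|G| = 4 · 1.4142 / (40.012 · 20.025 · 1.0127) ≈ 0.0069715
Gain = 20 log₁₀(0.0069715) ≈ -43.13 dB
∠G = (45.00°) − (88.57° + 87.14° + 9.09°) = -139.80°

-43.1 dB, -139.8°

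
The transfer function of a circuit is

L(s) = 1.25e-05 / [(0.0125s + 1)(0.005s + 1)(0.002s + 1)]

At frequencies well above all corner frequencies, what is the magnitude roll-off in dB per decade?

-60 dB/decade

Each pole contributes −20 dB/decade at high frequency; each zero contributes +20 dB/decade.
Net: 0 zero(s) − 3 pole(s) → -60 dB/decade.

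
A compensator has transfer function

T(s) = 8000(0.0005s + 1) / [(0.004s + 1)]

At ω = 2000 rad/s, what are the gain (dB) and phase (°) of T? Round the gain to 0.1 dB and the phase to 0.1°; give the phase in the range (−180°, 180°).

At ω = 2000 rad/s:
zero (1 + j2000·0.0005) = 1 + j1 → |·| ≈ 1.4142, ∠ ≈ 45.00°
pole (1 + j2000·0.004) = 1 + j8 → |·| ≈ 8.0623, ∠ ≈ 82.87°
|T| = 8000 · 1.4142 / (8.0623) ≈ 1403.3
Gain = 20 log₁₀(1403.3) ≈ 62.94 dB
∠T = (45.00°) − (82.87°) = -37.87°

62.9 dB, -37.9°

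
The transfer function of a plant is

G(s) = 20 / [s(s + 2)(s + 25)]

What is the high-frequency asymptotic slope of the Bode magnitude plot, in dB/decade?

-60 dB/decade

Each pole contributes −20 dB/decade at high frequency; each zero contributes +20 dB/decade.
Net: 0 zero(s) − 3 pole(s) → -60 dB/decade.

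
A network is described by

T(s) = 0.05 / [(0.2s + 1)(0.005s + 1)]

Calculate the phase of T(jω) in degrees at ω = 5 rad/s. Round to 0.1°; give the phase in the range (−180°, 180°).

-46.4°

At ω = 5 rad/s:
pole (1 + j5·0.2) = 1 + j1 → |·| ≈ 1.4142, ∠ ≈ 45.00°
pole (1 + j5·0.005) = 1 + j0.025 → |·| ≈ 1.0003, ∠ ≈ 1.43°
∠T = (0°) − (45.00° + 1.43°) = -46.43°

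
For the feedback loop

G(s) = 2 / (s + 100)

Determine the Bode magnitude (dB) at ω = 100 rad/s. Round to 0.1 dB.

-37.0 dB

Substitute s = j100:
Numerator: 2 = 2 + j0
Denominator: (j100) + 100 = 100 + j100
|N| = √(2² + 0²) ≈ 2, ∠N ≈ 0.00°
|D| = √(100² + 100²) ≈ 141.42, ∠D ≈ 45.00°
|G| = 2 / 141.42 ≈ 0.014142
Gain = 20 log₁₀(0.014142) ≈ -36.99 dB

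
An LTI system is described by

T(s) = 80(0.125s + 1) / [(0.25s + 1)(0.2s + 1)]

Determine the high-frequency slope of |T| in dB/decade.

-20 dB/decade

Each pole contributes −20 dB/decade at high frequency; each zero contributes +20 dB/decade.
Net: 1 zero(s) − 2 pole(s) → -20 dB/decade.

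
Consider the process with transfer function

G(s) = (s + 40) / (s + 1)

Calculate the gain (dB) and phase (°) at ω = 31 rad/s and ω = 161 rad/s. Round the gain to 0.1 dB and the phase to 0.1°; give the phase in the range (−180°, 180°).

At s = jω = j31:
zero (s+40): 40 + j31 → |·| = √(40²+31²) = √2561 ≈ 50.606, ∠ = arctan(31/40) ≈ 37.78°
pole (s+1): 1 + j31 → |·| = √(1²+31²) = √962 ≈ 31.016, ∠ = arctan(31/1) ≈ 88.15°
|G| = 1 · 50.606 / 31.016 ≈ 1.6316
Gain = 20 log₁₀(1.6316) ≈ 4.25 dB
∠G = 37.78° − 88.15° = -50.37°

At s = jω = j161:
zero (s+40): 40 + j161 → |·| = √(40²+161²) = √27521 ≈ 165.89, ∠ = arctan(161/40) ≈ 76.05°
pole (s+1): 1 + j161 → |·| = √(1²+161²) = √25922 ≈ 161, ∠ = arctan(161/1) ≈ 89.64°
|G| = 1 · 165.89 / 161 ≈ 1.0304
Gain = 20 log₁₀(1.0304) ≈ 0.26 dB
∠G = 76.05° − 89.64° = -13.59°

ω = 31: 4.3 dB, -50.4°; ω = 161: 0.3 dB, -13.6°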